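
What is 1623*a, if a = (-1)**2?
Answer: 1623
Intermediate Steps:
a = 1
1623*a = 1623*1 = 1623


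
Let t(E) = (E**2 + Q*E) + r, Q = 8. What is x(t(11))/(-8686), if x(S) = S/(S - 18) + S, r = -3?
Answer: -19467/816484 ≈ -0.023842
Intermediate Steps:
t(E) = -3 + E**2 + 8*E (t(E) = (E**2 + 8*E) - 3 = -3 + E**2 + 8*E)
x(S) = S + S/(-18 + S) (x(S) = S/(-18 + S) + S = S + S/(-18 + S))
x(t(11))/(-8686) = ((-3 + 11**2 + 8*11)*(-17 + (-3 + 11**2 + 8*11))/(-18 + (-3 + 11**2 + 8*11)))/(-8686) = ((-3 + 121 + 88)*(-17 + (-3 + 121 + 88))/(-18 + (-3 + 121 + 88)))*(-1/8686) = (206*(-17 + 206)/(-18 + 206))*(-1/8686) = (206*189/188)*(-1/8686) = (206*(1/188)*189)*(-1/8686) = (19467/94)*(-1/8686) = -19467/816484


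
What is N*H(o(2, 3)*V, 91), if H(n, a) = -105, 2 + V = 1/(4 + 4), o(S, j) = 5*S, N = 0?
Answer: 0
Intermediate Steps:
V = -15/8 (V = -2 + 1/(4 + 4) = -2 + 1/8 = -2 + ⅛ = -15/8 ≈ -1.8750)
N*H(o(2, 3)*V, 91) = 0*(-105) = 0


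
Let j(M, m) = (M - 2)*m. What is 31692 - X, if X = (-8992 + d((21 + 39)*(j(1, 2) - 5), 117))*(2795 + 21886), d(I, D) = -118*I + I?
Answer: -990861096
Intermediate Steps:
j(M, m) = m*(-2 + M) (j(M, m) = (-2 + M)*m = m*(-2 + M))
d(I, D) = -117*I
X = 990892788 (X = (-8992 - 117*(21 + 39)*(2*(-2 + 1) - 5))*(2795 + 21886) = (-8992 - 7020*(2*(-1) - 5))*24681 = (-8992 - 7020*(-2 - 5))*24681 = (-8992 - 7020*(-7))*24681 = (-8992 - 117*(-420))*24681 = (-8992 + 49140)*24681 = 40148*24681 = 990892788)
31692 - X = 31692 - 1*990892788 = 31692 - 990892788 = -990861096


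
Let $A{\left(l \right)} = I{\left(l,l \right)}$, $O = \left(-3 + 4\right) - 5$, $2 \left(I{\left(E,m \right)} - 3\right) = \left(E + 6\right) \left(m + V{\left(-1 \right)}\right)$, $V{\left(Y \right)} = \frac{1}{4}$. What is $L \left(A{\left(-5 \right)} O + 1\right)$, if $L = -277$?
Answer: $\frac{831}{2} \approx 415.5$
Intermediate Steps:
$V{\left(Y \right)} = \frac{1}{4}$
$I{\left(E,m \right)} = 3 + \frac{\left(6 + E\right) \left(\frac{1}{4} + m\right)}{2}$ ($I{\left(E,m \right)} = 3 + \frac{\left(E + 6\right) \left(m + \frac{1}{4}\right)}{2} = 3 + \frac{\left(6 + E\right) \left(\frac{1}{4} + m\right)}{2}$)
$O = -4$ ($O = 1 - 5 = -4$)
$A{\left(l \right)} = \frac{15}{4} + \frac{l^{2}}{2} + \frac{25 l}{8}$ ($A{\left(l \right)} = \frac{15}{4} + 3 l + \frac{l}{8} + \frac{l l}{2} = \frac{15}{4} + 3 l + \frac{l}{8} + \frac{l^{2}}{2} = \frac{15}{4} + \frac{l^{2}}{2} + \frac{25 l}{8}$)
$L \left(A{\left(-5 \right)} O + 1\right) = - 277 \left(\left(\frac{15}{4} + \frac{\left(-5\right)^{2}}{2} + \frac{25}{8} \left(-5\right)\right) \left(-4\right) + 1\right) = - 277 \left(\left(\frac{15}{4} + \frac{1}{2} \cdot 25 - \frac{125}{8}\right) \left(-4\right) + 1\right) = - 277 \left(\left(\frac{15}{4} + \frac{25}{2} - \frac{125}{8}\right) \left(-4\right) + 1\right) = - 277 \left(\frac{5}{8} \left(-4\right) + 1\right) = - 277 \left(- \frac{5}{2} + 1\right) = \left(-277\right) \left(- \frac{3}{2}\right) = \frac{831}{2}$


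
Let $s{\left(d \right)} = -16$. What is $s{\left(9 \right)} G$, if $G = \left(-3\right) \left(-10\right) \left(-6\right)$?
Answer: $2880$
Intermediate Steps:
$G = -180$ ($G = 30 \left(-6\right) = -180$)
$s{\left(9 \right)} G = \left(-16\right) \left(-180\right) = 2880$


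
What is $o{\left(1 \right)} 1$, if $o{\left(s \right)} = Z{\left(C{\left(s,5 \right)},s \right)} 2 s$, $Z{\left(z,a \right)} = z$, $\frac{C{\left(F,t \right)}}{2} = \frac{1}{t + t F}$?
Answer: $\frac{2}{5} \approx 0.4$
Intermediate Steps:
$C{\left(F,t \right)} = \frac{2}{t + F t}$ ($C{\left(F,t \right)} = \frac{2}{t + t F} = \frac{2}{t + F t}$)
$o{\left(s \right)} = \frac{4 s}{5 \left(1 + s\right)}$ ($o{\left(s \right)} = \frac{2}{5 \left(1 + s\right)} 2 s = \frac{4}{5 \left(1 + s\right)} s = \frac{4 s}{5 \left(1 + s\right)}$)
$o{\left(1 \right)} 1 = \frac{4}{5} \cdot 1 \frac{1}{1 + 1} \cdot 1 = \frac{4}{5} \cdot 1 \cdot \frac{1}{2} \cdot 1 = \frac{2}{5} \cdot 1 = \frac{2}{5}$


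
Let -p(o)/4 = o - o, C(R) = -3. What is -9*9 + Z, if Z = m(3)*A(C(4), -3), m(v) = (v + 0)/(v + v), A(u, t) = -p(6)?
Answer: -81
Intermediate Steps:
p(o) = 0 (p(o) = -4*(o - o) = -4*0 = 0)
A(u, t) = 0 (A(u, t) = -1*0 = 0)
m(v) = ½ (m(v) = v/((2*v)) = v*(1/(2*v)) = ½)
Z = 0 (Z = (½)*0 = 0)
-9*9 + Z = -9*9 + 0 = -81 + 0 = -81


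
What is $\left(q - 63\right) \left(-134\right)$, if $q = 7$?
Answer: $7504$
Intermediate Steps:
$\left(q - 63\right) \left(-134\right) = \left(7 - 63\right) \left(-134\right) = \left(-56\right) \left(-134\right) = 7504$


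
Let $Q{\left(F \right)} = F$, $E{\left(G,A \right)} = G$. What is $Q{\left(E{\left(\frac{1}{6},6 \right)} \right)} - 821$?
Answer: $- \frac{4925}{6} \approx -820.83$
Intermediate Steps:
$Q{\left(E{\left(\frac{1}{6},6 \right)} \right)} - 821 = \frac{1}{6} - 821 = - \frac{4925}{6}$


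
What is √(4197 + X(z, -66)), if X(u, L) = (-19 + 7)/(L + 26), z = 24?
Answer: √419730/10 ≈ 64.787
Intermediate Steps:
X(u, L) = -12/(26 + L)
√(4197 + X(z, -66)) = √(4197 - 12/(26 - 66)) = √(4197 - 12/(-40)) = √(4197 - 12*(-1/40)) = √(4197 + 3/10) = √(41973/10) = √419730/10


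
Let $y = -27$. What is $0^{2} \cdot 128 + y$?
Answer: $-27$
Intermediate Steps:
$0^{2} \cdot 128 + y = 0^{2} \cdot 128 - 27 = 0 \cdot 128 - 27 = 0 - 27 = -27$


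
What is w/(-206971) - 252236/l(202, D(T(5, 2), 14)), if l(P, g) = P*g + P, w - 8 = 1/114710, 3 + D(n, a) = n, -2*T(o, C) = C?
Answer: 2994248305525037/7193717953230 ≈ 416.23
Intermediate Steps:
T(o, C) = -C/2
D(n, a) = -3 + n
w = 917681/114710 (w = 8 + 1/114710 = 917681/114710 ≈ 8.0000)
l(P, g) = P + P*g
w/(-206971) - 252236/l(202, D(T(5, 2), 14)) = (917681/114710)/(-206971) - 252236*1/(202*(1 + (-3 - 1/2*2))) = (917681/114710)*(-1/206971) - 252236*1/(202*(1 + (-3 - 1))) = -917681/23741643410 - 252236*1/(202*(1 - 4)) = -917681/23741643410 - 252236/(202*(-3)) = -917681/23741643410 - 252236/(-606) = -917681/23741643410 - 252236*(-1/606) = -917681/23741643410 + 126118/303 = 2994248305525037/7193717953230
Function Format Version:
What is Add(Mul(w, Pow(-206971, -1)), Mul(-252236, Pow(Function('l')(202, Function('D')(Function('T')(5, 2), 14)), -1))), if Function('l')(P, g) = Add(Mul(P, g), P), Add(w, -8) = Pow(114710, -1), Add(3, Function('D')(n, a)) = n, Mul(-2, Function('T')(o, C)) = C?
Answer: Rational(2994248305525037, 7193717953230) ≈ 416.23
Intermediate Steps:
Function('T')(o, C) = Mul(Rational(-1, 2), C)
Function('D')(n, a) = Add(-3, n)
w = Rational(917681, 114710) (w = Add(8, Pow(114710, -1)) = Add(8, Rational(1, 114710)) = Rational(917681, 114710) ≈ 8.0000)
Function('l')(P, g) = Add(P, Mul(P, g))
Add(Mul(w, Pow(-206971, -1)), Mul(-252236, Pow(Function('l')(202, Function('D')(Function('T')(5, 2), 14)), -1))) = Add(Mul(Rational(917681, 114710), Pow(-206971, -1)), Mul(-252236, Pow(Mul(202, Add(1, Add(-3, Mul(Rational(-1, 2), 2)))), -1))) = Add(Mul(Rational(917681, 114710), Rational(-1, 206971)), Mul(-252236, Pow(Mul(202, Add(1, Add(-3, -1))), -1))) = Add(Rational(-917681, 23741643410), Mul(-252236, Pow(Mul(202, Add(1, -4)), -1))) = Add(Rational(-917681, 23741643410), Mul(-252236, Pow(Mul(202, -3), -1))) = Add(Rational(-917681, 23741643410), Mul(-252236, Pow(-606, -1))) = Add(Rational(-917681, 23741643410), Mul(-252236, Rational(-1, 606))) = Add(Rational(-917681, 23741643410), Rational(126118, 303)) = Rational(2994248305525037, 7193717953230)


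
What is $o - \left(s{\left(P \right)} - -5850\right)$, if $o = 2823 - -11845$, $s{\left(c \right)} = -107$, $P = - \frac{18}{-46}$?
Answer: $8925$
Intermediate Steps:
$P = \frac{9}{23}$ ($P = \left(-18\right) \left(- \frac{1}{46}\right) = \frac{9}{23} \approx 0.3913$)
$o = 14668$ ($o = 2823 + 11845 = 14668$)
$o - \left(s{\left(P \right)} - -5850\right) = 14668 - \left(-107 - -5850\right) = 14668 - \left(-107 + 5850\right) = 14668 - 5743 = 8925$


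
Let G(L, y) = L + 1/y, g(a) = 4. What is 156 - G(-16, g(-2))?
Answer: 687/4 ≈ 171.75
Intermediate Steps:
156 - G(-16, g(-2)) = 156 - (-16 + 1/4) = 156 - (-16 + ¼) = 156 - 1*(-63/4) = 156 + 63/4 = 687/4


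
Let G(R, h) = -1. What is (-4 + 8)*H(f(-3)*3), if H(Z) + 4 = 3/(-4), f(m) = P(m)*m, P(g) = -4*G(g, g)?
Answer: -19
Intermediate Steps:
P(g) = 4 (P(g) = -4*(-1) = 4)
f(m) = 4*m
H(Z) = -19/4 (H(Z) = -4 + 3/(-4) = -4 + 3*(-¼) = -4 - ¾ = -19/4)
(-4 + 8)*H(f(-3)*3) = (-4 + 8)*(-19/4) = 4*(-19/4) = -19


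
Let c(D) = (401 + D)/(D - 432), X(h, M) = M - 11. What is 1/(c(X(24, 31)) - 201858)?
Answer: -412/83165917 ≈ -4.9540e-6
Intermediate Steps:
X(h, M) = -11 + M
c(D) = (401 + D)/(-432 + D)
1/(c(X(24, 31)) - 201858) = 1/((401 + (-11 + 31))/(-432 + (-11 + 31)) - 201858) = 1/((401 + 20)/(-432 + 20) - 201858) = 1/(421/(-412) - 201858) = 1/(-1/412*421 - 201858) = 1/(-421/412 - 201858) = 1/(-83165917/412) = -412/83165917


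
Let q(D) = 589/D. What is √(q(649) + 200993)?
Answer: 3*√9406537206/649 ≈ 448.32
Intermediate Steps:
√(q(649) + 200993) = √(589/649 + 200993) = √(130445046/649) = 3*√9406537206/649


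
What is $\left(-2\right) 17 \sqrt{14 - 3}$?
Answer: $- 34 \sqrt{11} \approx -112.77$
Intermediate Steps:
$\left(-2\right) 17 \sqrt{14 - 3} = - 34 \sqrt{11}$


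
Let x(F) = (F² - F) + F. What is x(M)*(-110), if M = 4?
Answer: -1760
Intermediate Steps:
x(F) = F²
x(M)*(-110) = 4²*(-110) = 16*(-110) = -1760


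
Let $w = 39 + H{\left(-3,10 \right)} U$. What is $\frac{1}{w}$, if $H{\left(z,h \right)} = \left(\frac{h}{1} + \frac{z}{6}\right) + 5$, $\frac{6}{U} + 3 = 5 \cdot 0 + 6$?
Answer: $\frac{1}{68} \approx 0.014706$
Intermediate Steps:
$U = 2$ ($U = \frac{6}{-3 + \left(5 \cdot 0 + 6\right)} = \frac{6}{-3 + \left(0 + 6\right)} = \frac{6}{-3 + 6} = \frac{6}{3} = 6 \cdot \frac{1}{3} = 2$)
$H{\left(z,h \right)} = 5 + h + \frac{z}{6}$ ($H{\left(z,h \right)} = \left(h 1 + z \frac{1}{6}\right) + 5 = \left(h + \frac{z}{6}\right) + 5 = 5 + h + \frac{z}{6}$)
$w = 68$ ($w = 39 + \left(5 + 10 + \frac{1}{6} \left(-3\right)\right) 2 = 39 + \left(5 + 10 - \frac{1}{2}\right) 2 = 39 + \frac{29}{2} \cdot 2 = 39 + 29 = 68$)
$\frac{1}{w} = \frac{1}{68}$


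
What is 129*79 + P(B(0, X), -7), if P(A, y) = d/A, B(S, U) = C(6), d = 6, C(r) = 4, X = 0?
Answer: 20385/2 ≈ 10193.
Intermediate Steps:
B(S, U) = 4
P(A, y) = 6/A
129*79 + P(B(0, X), -7) = 129*79 + 6/4 = 10191 + 6*(¼) = 10191 + 3/2 = 20385/2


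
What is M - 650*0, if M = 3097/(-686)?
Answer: -3097/686 ≈ -4.5146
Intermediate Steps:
M = -3097/686 (M = 3097*(-1/686) = -3097/686 ≈ -4.5146)
M - 650*0 = -3097/686 - 650*0 = -3097/686 - 1*0 = -3097/686 + 0 = -3097/686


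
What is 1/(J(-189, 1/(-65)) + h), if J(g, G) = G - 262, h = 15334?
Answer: 65/979679 ≈ 6.6348e-5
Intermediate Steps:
J(g, G) = -262 + G
1/(J(-189, 1/(-65)) + h) = 1/((-262 + 1/(-65)) + 15334) = 1/((-262 - 1/65) + 15334) = 1/(-17031/65 + 15334) = 1/(979679/65) = 65/979679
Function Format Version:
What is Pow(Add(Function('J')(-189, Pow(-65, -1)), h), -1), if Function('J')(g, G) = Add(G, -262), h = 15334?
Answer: Rational(65, 979679) ≈ 6.6348e-5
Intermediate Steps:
Function('J')(g, G) = Add(-262, G)
Pow(Add(Function('J')(-189, Pow(-65, -1)), h), -1) = Pow(Add(Add(-262, Pow(-65, -1)), 15334), -1) = Pow(Add(Add(-262, Rational(-1, 65)), 15334), -1) = Pow(Add(Rational(-17031, 65), 15334), -1) = Pow(Rational(979679, 65), -1) = Rational(65, 979679)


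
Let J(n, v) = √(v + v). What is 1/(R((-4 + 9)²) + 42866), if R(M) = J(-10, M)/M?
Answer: 535825/22968674449 - 5*√2/45937348898 ≈ 2.3328e-5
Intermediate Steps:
J(n, v) = √2*√v (J(n, v) = √(2*v) = √2*√v)
R(M) = √2/√M (R(M) = (√2*√M)/M = √2/√M)
1/(R((-4 + 9)²) + 42866) = 1/(√2/√((-4 + 9)²) + 42866) = 1/(√2/√(5²) + 42866) = 1/(√2/√25 + 42866) = 1/(√2*(⅕) + 42866) = 1/(√2/5 + 42866) = 1/(42866 + √2/5)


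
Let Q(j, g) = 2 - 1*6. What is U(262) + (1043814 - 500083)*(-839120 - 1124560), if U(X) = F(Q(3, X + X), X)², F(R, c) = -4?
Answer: -1067713690064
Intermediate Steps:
Q(j, g) = -4 (Q(j, g) = 2 - 6 = -4)
U(X) = 16 (U(X) = (-4)² = 16)
U(262) + (1043814 - 500083)*(-839120 - 1124560) = 16 + (1043814 - 500083)*(-839120 - 1124560) = 16 + 543731*(-1963680) = 16 - 1067713690080 = -1067713690064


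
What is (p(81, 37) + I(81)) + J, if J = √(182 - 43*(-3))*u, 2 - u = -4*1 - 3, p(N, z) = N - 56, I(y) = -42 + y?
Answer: 64 + 9*√311 ≈ 222.72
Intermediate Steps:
p(N, z) = -56 + N
u = 9 (u = 2 - (-4*1 - 3) = 2 - (-4 - 3) = 2 - 1*(-7) = 2 + 7 = 9)
J = 9*√311 (J = √(182 - 43*(-3))*9 = √(182 + 129)*9 = √311*9 = 9*√311 ≈ 158.72)
(p(81, 37) + I(81)) + J = ((-56 + 81) + (-42 + 81)) + 9*√311 = (25 + 39) + 9*√311 = 64 + 9*√311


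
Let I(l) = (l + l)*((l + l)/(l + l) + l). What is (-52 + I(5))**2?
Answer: 64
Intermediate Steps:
I(l) = 2*l*(1 + l) (I(l) = (2*l)*((2*l)/((2*l)) + l) = (2*l)*((2*l)*(1/(2*l)) + l) = (2*l)*(1 + l) = 2*l*(1 + l))
(-52 + I(5))**2 = (-52 + 2*5*(1 + 5))**2 = (-52 + 2*5*6)**2 = (-52 + 60)**2 = 8**2 = 64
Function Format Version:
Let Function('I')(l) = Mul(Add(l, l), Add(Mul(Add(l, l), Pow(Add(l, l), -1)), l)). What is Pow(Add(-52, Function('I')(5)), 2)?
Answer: 64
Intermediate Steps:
Function('I')(l) = Mul(2, l, Add(1, l)) (Function('I')(l) = Mul(Mul(2, l), Add(Mul(Mul(2, l), Pow(Mul(2, l), -1)), l)) = Mul(Mul(2, l), Add(Mul(Mul(2, l), Mul(Rational(1, 2), Pow(l, -1))), l)) = Mul(Mul(2, l), Add(1, l)) = Mul(2, l, Add(1, l)))
Pow(Add(-52, Function('I')(5)), 2) = Pow(Add(-52, Mul(2, 5, Add(1, 5))), 2) = Pow(Add(-52, Mul(2, 5, 6)), 2) = Pow(Add(-52, 60), 2) = Pow(8, 2) = 64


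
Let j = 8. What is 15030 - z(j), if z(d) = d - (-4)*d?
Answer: 14990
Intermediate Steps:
z(d) = 5*d (z(d) = d + 4*d = 5*d)
15030 - z(j) = 15030 - 5*8 = 15030 - 1*40 = 15030 - 40 = 14990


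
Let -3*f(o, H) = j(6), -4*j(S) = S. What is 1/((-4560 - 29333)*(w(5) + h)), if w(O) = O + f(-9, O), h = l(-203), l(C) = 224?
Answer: -2/15556887 ≈ -1.2856e-7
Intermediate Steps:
j(S) = -S/4
f(o, H) = 1/2 (f(o, H) = -(-1)*6/12 = -1/3*(-3/2) = 1/2)
h = 224
w(O) = 1/2 + O (w(O) = O + 1/2 = 1/2 + O)
1/((-4560 - 29333)*(w(5) + h)) = 1/((-4560 - 29333)*((1/2 + 5) + 224)) = 1/(-33893*(11/2 + 224)) = 1/(-33893*459/2) = 1/(-15556887/2) = -2/15556887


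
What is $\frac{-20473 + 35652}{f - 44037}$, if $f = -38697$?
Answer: $- \frac{15179}{82734} \approx -0.18347$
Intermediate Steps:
$\frac{-20473 + 35652}{f - 44037} = \frac{-20473 + 35652}{-38697 - 44037} = \frac{15179}{-82734} = 15179 \left(- \frac{1}{82734}\right) = - \frac{15179}{82734}$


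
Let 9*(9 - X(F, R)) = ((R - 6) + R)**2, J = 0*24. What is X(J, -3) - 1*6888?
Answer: -6895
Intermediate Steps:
J = 0
X(F, R) = 9 - (-6 + 2*R)**2/9 (X(F, R) = 9 - ((R - 6) + R)**2/9 = 9 - ((-6 + R) + R)**2/9 = 9 - (-6 + 2*R)**2/9)
X(J, -3) - 1*6888 = (9 - 4*(-3 - 3)**2/9) - 1*6888 = (9 - 4/9*(-6)**2) - 6888 = (9 - 4/9*36) - 6888 = (9 - 16) - 6888 = -7 - 6888 = -6895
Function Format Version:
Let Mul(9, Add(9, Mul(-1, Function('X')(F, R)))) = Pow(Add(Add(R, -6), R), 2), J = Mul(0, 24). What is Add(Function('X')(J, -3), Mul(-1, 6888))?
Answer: -6895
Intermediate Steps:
J = 0
Function('X')(F, R) = Add(9, Mul(Rational(-1, 9), Pow(Add(-6, Mul(2, R)), 2))) (Function('X')(F, R) = Add(9, Mul(Rational(-1, 9), Pow(Add(Add(R, -6), R), 2))) = Add(9, Mul(Rational(-1, 9), Pow(Add(Add(-6, R), R), 2))) = Add(9, Mul(Rational(-1, 9), Pow(Add(-6, Mul(2, R)), 2))))
Add(Function('X')(J, -3), Mul(-1, 6888)) = Add(Add(9, Mul(Rational(-4, 9), Pow(Add(-3, -3), 2))), Mul(-1, 6888)) = Add(Add(9, Mul(Rational(-4, 9), Pow(-6, 2))), -6888) = Add(Add(9, Mul(Rational(-4, 9), 36)), -6888) = Add(Add(9, -16), -6888) = Add(-7, -6888) = -6895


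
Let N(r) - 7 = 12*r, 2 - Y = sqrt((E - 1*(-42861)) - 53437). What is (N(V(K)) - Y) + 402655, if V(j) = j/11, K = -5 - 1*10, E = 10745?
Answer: 4429223/11 ≈ 4.0266e+5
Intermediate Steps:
K = -15 (K = -5 - 10 = -15)
V(j) = j/11 (V(j) = j*(1/11) = j/11)
Y = -11 (Y = 2 - sqrt((10745 - 1*(-42861)) - 53437) = 2 - sqrt((10745 + 42861) - 53437) = 2 - sqrt(53606 - 53437) = 2 - sqrt(169) = 2 - 1*13 = 2 - 13 = -11)
N(r) = 7 + 12*r
(N(V(K)) - Y) + 402655 = ((7 + 12*((1/11)*(-15))) - 1*(-11)) + 402655 = ((7 + 12*(-15/11)) + 11) + 402655 = ((7 - 180/11) + 11) + 402655 = (-103/11 + 11) + 402655 = 18/11 + 402655 = 4429223/11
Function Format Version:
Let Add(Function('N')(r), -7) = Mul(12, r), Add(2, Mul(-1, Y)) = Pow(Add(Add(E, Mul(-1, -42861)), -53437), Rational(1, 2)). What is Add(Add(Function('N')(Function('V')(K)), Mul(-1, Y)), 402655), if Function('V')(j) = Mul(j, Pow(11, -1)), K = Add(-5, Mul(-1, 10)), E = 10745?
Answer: Rational(4429223, 11) ≈ 4.0266e+5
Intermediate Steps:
K = -15 (K = Add(-5, -10) = -15)
Function('V')(j) = Mul(Rational(1, 11), j) (Function('V')(j) = Mul(j, Rational(1, 11)) = Mul(Rational(1, 11), j))
Y = -11 (Y = Add(2, Mul(-1, Pow(Add(Add(10745, Mul(-1, -42861)), -53437), Rational(1, 2)))) = Add(2, Mul(-1, Pow(Add(Add(10745, 42861), -53437), Rational(1, 2)))) = Add(2, Mul(-1, Pow(Add(53606, -53437), Rational(1, 2)))) = Add(2, Mul(-1, Pow(169, Rational(1, 2)))) = Add(2, Mul(-1, 13)) = Add(2, -13) = -11)
Function('N')(r) = Add(7, Mul(12, r))
Add(Add(Function('N')(Function('V')(K)), Mul(-1, Y)), 402655) = Add(Add(Add(7, Mul(12, Mul(Rational(1, 11), -15))), Mul(-1, -11)), 402655) = Add(Add(Add(7, Mul(12, Rational(-15, 11))), 11), 402655) = Add(Add(Add(7, Rational(-180, 11)), 11), 402655) = Add(Add(Rational(-103, 11), 11), 402655) = Add(Rational(18, 11), 402655) = Rational(4429223, 11)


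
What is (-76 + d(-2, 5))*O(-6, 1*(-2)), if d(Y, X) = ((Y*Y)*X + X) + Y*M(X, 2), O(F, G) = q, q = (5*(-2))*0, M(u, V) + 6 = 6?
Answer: 0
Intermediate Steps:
M(u, V) = 0 (M(u, V) = -6 + 6 = 0)
q = 0 (q = -10*0 = 0)
O(F, G) = 0
d(Y, X) = X + X*Y**2 (d(Y, X) = ((Y*Y)*X + X) + Y*0 = (Y**2*X + X) + 0 = (X*Y**2 + X) + 0 = (X + X*Y**2) + 0 = X + X*Y**2)
(-76 + d(-2, 5))*O(-6, 1*(-2)) = (-76 + 5*(1 + (-2)**2))*0 = (-76 + 5*(1 + 4))*0 = (-76 + 5*5)*0 = (-76 + 25)*0 = -51*0 = 0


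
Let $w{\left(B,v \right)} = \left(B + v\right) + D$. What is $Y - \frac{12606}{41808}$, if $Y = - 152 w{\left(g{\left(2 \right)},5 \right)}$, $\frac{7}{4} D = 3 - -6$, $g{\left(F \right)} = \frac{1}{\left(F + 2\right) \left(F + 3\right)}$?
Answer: $- \frac{377920303}{243880} \approx -1549.6$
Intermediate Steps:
$g{\left(F \right)} = \frac{1}{\left(2 + F\right) \left(3 + F\right)}$
$D = \frac{36}{7}$ ($D = \frac{4 \left(3 - -6\right)}{7} = \frac{4 \left(3 + 6\right)}{7} = \frac{4}{7} \cdot 9 = \frac{36}{7} \approx 5.1429$)
$w{\left(B,v \right)} = \frac{36}{7} + B + v$ ($w{\left(B,v \right)} = \left(B + v\right) + \frac{36}{7} = \frac{36}{7} + B + v$)
$Y = - \frac{54226}{35}$ ($Y = - 152 \left(\frac{36}{7} + \frac{1}{6 + 2^{2} + 5 \cdot 2} + 5\right) = - 152 \left(\frac{36}{7} + \frac{1}{6 + 4 + 10} + 5\right) = - 152 \left(\frac{36}{7} + \frac{1}{20} + 5\right) = \left(-152\right) \frac{1427}{140} = - \frac{54226}{35} \approx -1549.3$)
$Y - \frac{12606}{41808} = - \frac{54226}{35} - \frac{12606}{41808} = - \frac{54226}{35} - 12606 \cdot \frac{1}{41808} = - \frac{54226}{35} - \frac{2101}{6968} = - \frac{377920303}{243880}$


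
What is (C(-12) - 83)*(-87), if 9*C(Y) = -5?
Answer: 21808/3 ≈ 7269.3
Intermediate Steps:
C(Y) = -5/9 (C(Y) = (⅑)*(-5) = -5/9)
(C(-12) - 83)*(-87) = (-5/9 - 83)*(-87) = -752/9*(-87) = 21808/3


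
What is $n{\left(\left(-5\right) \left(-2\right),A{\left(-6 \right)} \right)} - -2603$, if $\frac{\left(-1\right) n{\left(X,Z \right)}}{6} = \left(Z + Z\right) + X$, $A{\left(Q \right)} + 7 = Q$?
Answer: $2699$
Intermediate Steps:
$A{\left(Q \right)} = -7 + Q$
$n{\left(X,Z \right)} = - 12 Z - 6 X$ ($n{\left(X,Z \right)} = - 6 \left(\left(Z + Z\right) + X\right) = - 6 \left(2 Z + X\right) = - 6 \left(X + 2 Z\right) = - 12 Z - 6 X$)
$n{\left(\left(-5\right) \left(-2\right),A{\left(-6 \right)} \right)} - -2603 = \left(- 12 \left(-7 - 6\right) - 6 \left(\left(-5\right) \left(-2\right)\right)\right) - -2603 = \left(\left(-12\right) \left(-13\right) - 60\right) + 2603 = \left(156 - 60\right) + 2603 = 96 + 2603 = 2699$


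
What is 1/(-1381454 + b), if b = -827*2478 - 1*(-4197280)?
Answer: 1/766520 ≈ 1.3046e-6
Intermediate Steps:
b = 2147974 (b = -2049306 + 4197280 = 2147974)
1/(-1381454 + b) = 1/(-1381454 + 2147974) = 1/766520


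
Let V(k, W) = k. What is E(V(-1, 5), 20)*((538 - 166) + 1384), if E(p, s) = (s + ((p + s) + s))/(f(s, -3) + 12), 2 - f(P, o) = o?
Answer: 103604/17 ≈ 6094.4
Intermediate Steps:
f(P, o) = 2 - o
E(p, s) = p/17 + 3*s/17 (E(p, s) = (s + ((p + s) + s))/((2 - 1*(-3)) + 12) = (s + (p + 2*s))/((2 + 3) + 12) = (p + 3*s)/(5 + 12) = (p + 3*s)/17 = (p + 3*s)*(1/17) = p/17 + 3*s/17)
E(V(-1, 5), 20)*((538 - 166) + 1384) = ((1/17)*(-1) + (3/17)*20)*((538 - 166) + 1384) = (-1/17 + 60/17)*(372 + 1384) = (59/17)*1756 = 103604/17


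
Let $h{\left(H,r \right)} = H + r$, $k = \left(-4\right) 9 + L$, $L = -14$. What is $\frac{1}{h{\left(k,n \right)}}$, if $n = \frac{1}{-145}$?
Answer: $- \frac{145}{7251} \approx -0.019997$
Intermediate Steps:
$n = - \frac{1}{145} \approx -0.0068966$
$k = -50$ ($k = \left(-4\right) 9 - 14 = -36 - 14 = -50$)
$\frac{1}{h{\left(k,n \right)}} = \frac{1}{-50 - \frac{1}{145}} = \frac{1}{- \frac{7251}{145}} = - \frac{145}{7251}$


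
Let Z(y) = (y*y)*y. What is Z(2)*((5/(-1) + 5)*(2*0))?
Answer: 0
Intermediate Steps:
Z(y) = y³ (Z(y) = y²*y = y³)
Z(2)*((5/(-1) + 5)*(2*0)) = 2³*((5/(-1) + 5)*(2*0)) = 8*((5*(-1) + 5)*0) = 8*((-5 + 5)*0) = 8*(0*0) = 8*0 = 0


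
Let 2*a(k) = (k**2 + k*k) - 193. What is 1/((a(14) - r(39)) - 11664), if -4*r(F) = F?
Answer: -4/46219 ≈ -8.6545e-5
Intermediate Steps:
a(k) = -193/2 + k**2 (a(k) = ((k**2 + k*k) - 193)/2 = ((k**2 + k**2) - 193)/2 = (2*k**2 - 193)/2 = (-193 + 2*k**2)/2 = -193/2 + k**2)
r(F) = -F/4
1/((a(14) - r(39)) - 11664) = 1/(((-193/2 + 14**2) - (-1)*39/4) - 11664) = 1/(((-193/2 + 196) - 1*(-39/4)) - 11664) = 1/((199/2 + 39/4) - 11664) = 1/(437/4 - 11664) = 1/(-46219/4) = -4/46219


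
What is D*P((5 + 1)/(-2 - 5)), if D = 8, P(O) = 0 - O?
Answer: 48/7 ≈ 6.8571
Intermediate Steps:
P(O) = -O
D*P((5 + 1)/(-2 - 5)) = 8*(-(5 + 1)/(-2 - 5)) = 8*(-6/(-7)) = 8*(-6*(-1)/7) = 8*(-1*(-6/7)) = 8*(6/7) = 48/7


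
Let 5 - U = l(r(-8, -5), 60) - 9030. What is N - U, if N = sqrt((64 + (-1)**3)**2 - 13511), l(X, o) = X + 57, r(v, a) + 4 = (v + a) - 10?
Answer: -9005 + I*sqrt(9542) ≈ -9005.0 + 97.683*I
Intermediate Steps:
r(v, a) = -14 + a + v (r(v, a) = -4 + ((v + a) - 10) = -4 + ((a + v) - 10) = -4 + (-10 + a + v) = -14 + a + v)
l(X, o) = 57 + X
U = 9005 (U = 5 - ((57 + (-14 - 5 - 8)) - 9030) = 5 - ((57 - 27) - 9030) = 5 - (30 - 9030) = 5 - 1*(-9000) = 5 + 9000 = 9005)
N = I*sqrt(9542) (N = sqrt((64 - 1)**2 - 13511) = sqrt(63**2 - 13511) = sqrt(3969 - 13511) = sqrt(-9542) = I*sqrt(9542) ≈ 97.683*I)
N - U = I*sqrt(9542) - 1*9005 = I*sqrt(9542) - 9005 = -9005 + I*sqrt(9542)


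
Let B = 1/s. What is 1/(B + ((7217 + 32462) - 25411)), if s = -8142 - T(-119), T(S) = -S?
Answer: 8261/117867947 ≈ 7.0087e-5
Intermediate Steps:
s = -8261 (s = -8142 - (-1)*(-119) = -8142 - 1*119 = -8142 - 119 = -8261)
B = -1/8261 (B = 1/(-8261) = -1/8261 ≈ -0.00012105)
1/(B + ((7217 + 32462) - 25411)) = 1/(-1/8261 + ((7217 + 32462) - 25411)) = 1/(-1/8261 + (39679 - 25411)) = 1/(-1/8261 + 14268) = 1/(117867947/8261) = 8261/117867947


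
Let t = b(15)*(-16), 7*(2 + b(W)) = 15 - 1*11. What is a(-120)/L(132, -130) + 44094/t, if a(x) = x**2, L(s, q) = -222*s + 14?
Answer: 451914441/234320 ≈ 1928.6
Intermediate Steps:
b(W) = -10/7 (b(W) = -2 + (15 - 1*11)/7 = -2 + (15 - 11)/7 = -2 + (1/7)*4 = -2 + 4/7 = -10/7)
L(s, q) = 14 - 222*s
t = 160/7 (t = -10/7*(-16) = 160/7 ≈ 22.857)
a(-120)/L(132, -130) + 44094/t = (-120)**2/(14 - 222*132) + 44094/(160/7) = 14400/(14 - 29304) + 44094*(7/160) = 14400/(-29290) + 154329/80 = 14400*(-1/29290) + 154329/80 = -1440/2929 + 154329/80 = 451914441/234320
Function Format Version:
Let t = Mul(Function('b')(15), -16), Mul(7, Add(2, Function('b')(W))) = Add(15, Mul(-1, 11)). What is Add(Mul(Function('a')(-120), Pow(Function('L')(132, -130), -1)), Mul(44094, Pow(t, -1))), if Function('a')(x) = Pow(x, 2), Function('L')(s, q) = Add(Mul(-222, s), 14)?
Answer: Rational(451914441, 234320) ≈ 1928.6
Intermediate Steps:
Function('b')(W) = Rational(-10, 7) (Function('b')(W) = Add(-2, Mul(Rational(1, 7), Add(15, Mul(-1, 11)))) = Add(-2, Mul(Rational(1, 7), Add(15, -11))) = Add(-2, Mul(Rational(1, 7), 4)) = Add(-2, Rational(4, 7)) = Rational(-10, 7))
Function('L')(s, q) = Add(14, Mul(-222, s))
t = Rational(160, 7) (t = Mul(Rational(-10, 7), -16) = Rational(160, 7) ≈ 22.857)
Add(Mul(Function('a')(-120), Pow(Function('L')(132, -130), -1)), Mul(44094, Pow(t, -1))) = Add(Mul(Pow(-120, 2), Pow(Add(14, Mul(-222, 132)), -1)), Mul(44094, Pow(Rational(160, 7), -1))) = Add(Mul(14400, Pow(Add(14, -29304), -1)), Mul(44094, Rational(7, 160))) = Add(Mul(14400, Pow(-29290, -1)), Rational(154329, 80)) = Add(Mul(14400, Rational(-1, 29290)), Rational(154329, 80)) = Add(Rational(-1440, 2929), Rational(154329, 80)) = Rational(451914441, 234320)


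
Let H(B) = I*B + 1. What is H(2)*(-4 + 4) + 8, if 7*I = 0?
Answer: 8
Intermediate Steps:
I = 0 (I = (⅐)*0 = 0)
H(B) = 1 (H(B) = 0*B + 1 = 0 + 1 = 1)
H(2)*(-4 + 4) + 8 = 1*(-4 + 4) + 8 = 1*0 + 8 = 0 + 8 = 8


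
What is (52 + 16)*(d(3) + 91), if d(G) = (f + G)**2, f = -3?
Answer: 6188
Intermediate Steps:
d(G) = (-3 + G)**2
(52 + 16)*(d(3) + 91) = (52 + 16)*((-3 + 3)**2 + 91) = 68*(0**2 + 91) = 68*(0 + 91) = 68*91 = 6188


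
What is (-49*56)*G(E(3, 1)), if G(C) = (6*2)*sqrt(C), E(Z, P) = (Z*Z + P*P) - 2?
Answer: -65856*sqrt(2) ≈ -93135.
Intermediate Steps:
E(Z, P) = -2 + P**2 + Z**2 (E(Z, P) = (Z**2 + P**2) - 2 = (P**2 + Z**2) - 2 = -2 + P**2 + Z**2)
G(C) = 12*sqrt(C)
(-49*56)*G(E(3, 1)) = (-49*56)*(12*sqrt(-2 + 1**2 + 3**2)) = -32928*sqrt(-2 + 1 + 9) = -32928*sqrt(8) = -32928*2*sqrt(2) = -65856*sqrt(2)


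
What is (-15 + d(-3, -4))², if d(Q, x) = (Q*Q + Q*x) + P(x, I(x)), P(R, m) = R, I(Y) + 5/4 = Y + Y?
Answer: 4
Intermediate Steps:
I(Y) = -5/4 + 2*Y (I(Y) = -5/4 + (Y + Y) = -5/4 + 2*Y)
d(Q, x) = x + Q² + Q*x (d(Q, x) = (Q*Q + Q*x) + x = (Q² + Q*x) + x = x + Q² + Q*x)
(-15 + d(-3, -4))² = (-15 + (-4 + (-3)² - 3*(-4)))² = (-15 + (-4 + 9 + 12))² = (-15 + 17)² = 2² = 4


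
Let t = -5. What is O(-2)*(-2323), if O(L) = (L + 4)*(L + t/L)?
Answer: -2323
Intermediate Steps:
O(L) = (4 + L)*(L - 5/L) (O(L) = (L + 4)*(L - 5/L) = (4 + L)*(L - 5/L))
O(-2)*(-2323) = (-5 + (-2)² - 20/(-2) + 4*(-2))*(-2323) = (-5 + 4 - 20*(-½) - 8)*(-2323) = (-5 + 4 + 10 - 8)*(-2323) = 1*(-2323) = -2323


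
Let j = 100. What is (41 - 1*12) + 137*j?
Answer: 13729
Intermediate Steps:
(41 - 1*12) + 137*j = (41 - 1*12) + 137*100 = (41 - 12) + 13700 = 29 + 13700 = 13729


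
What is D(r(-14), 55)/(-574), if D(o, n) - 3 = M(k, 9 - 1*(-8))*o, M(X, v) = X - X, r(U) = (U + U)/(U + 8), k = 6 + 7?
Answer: -3/574 ≈ -0.0052265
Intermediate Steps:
k = 13
r(U) = 2*U/(8 + U) (r(U) = (2*U)/(8 + U) = 2*U/(8 + U))
M(X, v) = 0
D(o, n) = 3 (D(o, n) = 3 + 0*o = 3 + 0 = 3)
D(r(-14), 55)/(-574) = 3/(-574) = 3*(-1/574) = -3/574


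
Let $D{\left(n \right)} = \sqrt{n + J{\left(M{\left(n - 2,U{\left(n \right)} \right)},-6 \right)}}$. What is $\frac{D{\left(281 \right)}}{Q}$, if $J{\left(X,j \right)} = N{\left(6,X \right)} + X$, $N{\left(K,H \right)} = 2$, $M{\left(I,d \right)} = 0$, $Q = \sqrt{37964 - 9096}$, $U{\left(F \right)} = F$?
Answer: $\frac{\sqrt{2042411}}{14434} \approx 0.099011$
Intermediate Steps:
$Q = 2 \sqrt{7217}$ ($Q = \sqrt{28868} = 2 \sqrt{7217} \approx 169.91$)
$J{\left(X,j \right)} = 2 + X$
$D{\left(n \right)} = \sqrt{2 + n}$ ($D{\left(n \right)} = \sqrt{n + \left(2 + 0\right)} = \sqrt{n + 2} = \sqrt{2 + n}$)
$\frac{D{\left(281 \right)}}{Q} = \frac{\sqrt{2 + 281}}{2 \sqrt{7217}} = \sqrt{283} \frac{\sqrt{7217}}{14434} = \frac{\sqrt{2042411}}{14434}$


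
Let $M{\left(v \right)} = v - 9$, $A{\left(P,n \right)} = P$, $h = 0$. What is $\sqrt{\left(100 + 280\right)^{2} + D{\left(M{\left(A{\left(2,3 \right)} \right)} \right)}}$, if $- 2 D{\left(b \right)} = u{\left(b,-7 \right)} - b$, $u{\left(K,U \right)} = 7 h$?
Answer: $\frac{\sqrt{577586}}{2} \approx 380.0$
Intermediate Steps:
$M{\left(v \right)} = -9 + v$
$u{\left(K,U \right)} = 0$ ($u{\left(K,U \right)} = 7 \cdot 0 = 0$)
$D{\left(b \right)} = \frac{b}{2}$ ($D{\left(b \right)} = - \frac{0 - b}{2} = - \frac{\left(-1\right) b}{2} = \frac{b}{2}$)
$\sqrt{\left(100 + 280\right)^{2} + D{\left(M{\left(A{\left(2,3 \right)} \right)} \right)}} = \sqrt{\left(100 + 280\right)^{2} + \frac{-9 + 2}{2}} = \sqrt{380^{2} + \frac{1}{2} \left(-7\right)} = \sqrt{144400 - \frac{7}{2}} = \sqrt{\frac{288793}{2}} = \frac{\sqrt{577586}}{2}$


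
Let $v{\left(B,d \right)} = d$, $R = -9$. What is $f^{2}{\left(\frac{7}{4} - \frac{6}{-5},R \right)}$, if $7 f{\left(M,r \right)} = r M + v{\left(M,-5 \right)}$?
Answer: $\frac{398161}{19600} \approx 20.314$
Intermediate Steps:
$f{\left(M,r \right)} = - \frac{5}{7} + \frac{M r}{7}$ ($f{\left(M,r \right)} = \frac{r M - 5}{7} = \frac{M r - 5}{7} = \frac{-5 + M r}{7} = - \frac{5}{7} + \frac{M r}{7}$)
$f^{2}{\left(\frac{7}{4} - \frac{6}{-5},R \right)} = \left(- \frac{5}{7} + \frac{1}{7} \left(\frac{7}{4} - \frac{6}{-5}\right) \left(-9\right)\right)^{2} = \left(- \frac{5}{7} + \frac{1}{7} \left(7 \cdot \frac{1}{4} - - \frac{6}{5}\right) \left(-9\right)\right)^{2} = \left(- \frac{5}{7} + \frac{1}{7} \left(\frac{7}{4} + \frac{6}{5}\right) \left(-9\right)\right)^{2} = \left(- \frac{5}{7} + \frac{1}{7} \cdot \frac{59}{20} \left(-9\right)\right)^{2} = \left(- \frac{5}{7} - \frac{531}{140}\right)^{2} = \left(- \frac{631}{140}\right)^{2} = \frac{398161}{19600}$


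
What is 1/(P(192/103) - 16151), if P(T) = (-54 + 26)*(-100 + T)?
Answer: -103/1380529 ≈ -7.4609e-5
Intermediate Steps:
P(T) = 2800 - 28*T (P(T) = -28*(-100 + T) = 2800 - 28*T)
1/(P(192/103) - 16151) = 1/((2800 - 5376/103) - 16151) = 1/(283024/103 - 16151) = 1/(-1380529/103) = -103/1380529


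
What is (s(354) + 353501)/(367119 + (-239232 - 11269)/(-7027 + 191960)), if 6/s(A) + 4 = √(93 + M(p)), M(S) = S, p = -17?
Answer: 326870372031/339460837630 + 184933*√19/339460837630 ≈ 0.96291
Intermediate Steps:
s(A) = 6/(-4 + 2*√19) (s(A) = 6/(-4 + √(93 - 17)) = 6/(-4 + √76) = 6/(-4 + 2*√19))
(s(354) + 353501)/(367119 + (-239232 - 11269)/(-7027 + 191960)) = ((⅖ + √19/5) + 353501)/(367119 + (-239232 - 11269)/(-7027 + 191960)) = (1767507/5 + √19/5)/(367119 - 250501/184933) = (1767507/5 + √19/5)/(67892167526/184933) = (1767507/5 + √19/5)*(184933/67892167526) = 326870372031/339460837630 + 184933*√19/339460837630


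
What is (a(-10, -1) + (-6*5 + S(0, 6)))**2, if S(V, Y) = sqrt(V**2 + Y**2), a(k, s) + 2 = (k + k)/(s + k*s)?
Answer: 64516/81 ≈ 796.49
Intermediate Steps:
a(k, s) = -2 + 2*k/(s + k*s) (a(k, s) = -2 + (k + k)/(s + k*s) = -2 + (2*k)/(s + k*s) = -2 + 2*k/(s + k*s))
(a(-10, -1) + (-6*5 + S(0, 6)))**2 = (2*(-10 - 1*(-1) - 1*(-10)*(-1))/(-1*(1 - 10)) + (-6*5 + sqrt(0**2 + 6**2)))**2 = (2*(-1)*(-10 + 1 - 10)/(-9) + (-30 + sqrt(0 + 36)))**2 = (2*(-1)*(-1/9)*(-19) + (-30 + sqrt(36)))**2 = (-38/9 + (-30 + 6))**2 = (-38/9 - 24)**2 = (-254/9)**2 = 64516/81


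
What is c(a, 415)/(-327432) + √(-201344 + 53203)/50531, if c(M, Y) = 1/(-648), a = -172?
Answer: 1/212175936 + I*√148141/50531 ≈ 4.7131e-9 + 0.0076169*I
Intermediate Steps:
c(M, Y) = -1/648
c(a, 415)/(-327432) + √(-201344 + 53203)/50531 = -1/648/(-327432) + √(-201344 + 53203)/50531 = -1/648*(-1/327432) + √(-148141)*(1/50531) = 1/212175936 + (I*√148141)*(1/50531) = 1/212175936 + I*√148141/50531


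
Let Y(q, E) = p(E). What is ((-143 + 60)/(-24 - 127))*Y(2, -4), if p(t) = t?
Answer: -332/151 ≈ -2.1987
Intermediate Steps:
Y(q, E) = E
((-143 + 60)/(-24 - 127))*Y(2, -4) = ((-143 + 60)/(-24 - 127))*(-4) = -83/(-151)*(-4) = -83*(-1/151)*(-4) = (83/151)*(-4) = -332/151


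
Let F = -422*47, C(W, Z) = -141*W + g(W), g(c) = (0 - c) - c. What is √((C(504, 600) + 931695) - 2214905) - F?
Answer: 19834 + I*√1355282 ≈ 19834.0 + 1164.2*I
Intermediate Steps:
g(c) = -2*c (g(c) = -c - c = -2*c)
C(W, Z) = -143*W (C(W, Z) = -141*W - 2*W = -143*W)
F = -19834
√((C(504, 600) + 931695) - 2214905) - F = √((-143*504 + 931695) - 2214905) - 1*(-19834) = √((-72072 + 931695) - 2214905) + 19834 = √(859623 - 2214905) + 19834 = √(-1355282) + 19834 = I*√1355282 + 19834 = 19834 + I*√1355282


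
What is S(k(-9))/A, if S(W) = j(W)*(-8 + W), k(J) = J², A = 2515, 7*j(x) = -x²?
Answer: -478953/17605 ≈ -27.206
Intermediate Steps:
j(x) = -x²/7 (j(x) = (-x²)/7 = -x²/7)
S(W) = -W²*(-8 + W)/7 (S(W) = (-W²/7)*(-8 + W) = -W²*(-8 + W)/7)
S(k(-9))/A = (((-9)²)²*(8 - 1*(-9)²)/7)/2515 = ((⅐)*81²*(8 - 1*81))*(1/2515) = ((⅐)*6561*(8 - 81))*(1/2515) = ((⅐)*6561*(-73))*(1/2515) = -478953/7*1/2515 = -478953/17605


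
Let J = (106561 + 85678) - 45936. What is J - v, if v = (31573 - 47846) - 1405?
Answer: 163981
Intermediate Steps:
J = 146303 (J = 192239 - 45936 = 146303)
v = -17678 (v = -16273 - 1405 = -17678)
J - v = 146303 - 1*(-17678) = 146303 + 17678 = 163981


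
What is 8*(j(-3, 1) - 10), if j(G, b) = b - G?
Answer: -48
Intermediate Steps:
8*(j(-3, 1) - 10) = 8*((1 - 1*(-3)) - 10) = 8*((1 + 3) - 10) = 8*(4 - 10) = 8*(-6) = -48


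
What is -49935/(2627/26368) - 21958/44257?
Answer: -58272633526226/116263139 ≈ -5.0121e+5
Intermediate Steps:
-49935/(2627/26368) - 21958/44257 = -49935/(2627*(1/26368)) - 21958*1/44257 = -49935/2627/26368 - 21958/44257 = -49935*26368/2627 - 21958/44257 = -1316686080/2627 - 21958/44257 = -58272633526226/116263139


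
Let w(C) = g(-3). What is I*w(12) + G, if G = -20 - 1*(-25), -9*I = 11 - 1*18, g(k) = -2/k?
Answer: 149/27 ≈ 5.5185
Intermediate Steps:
w(C) = ⅔ (w(C) = -2/(-3) = -2*(-⅓) = ⅔)
I = 7/9 (I = -(11 - 1*18)/9 = -(11 - 18)/9 = -⅑*(-7) = 7/9 ≈ 0.77778)
G = 5 (G = -20 + 25 = 5)
I*w(12) + G = (7/9)*(⅔) + 5 = 14/27 + 5 = 149/27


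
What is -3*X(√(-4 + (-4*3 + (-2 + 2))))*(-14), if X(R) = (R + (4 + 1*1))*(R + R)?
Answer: -1344 + 1680*I ≈ -1344.0 + 1680.0*I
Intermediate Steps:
X(R) = 2*R*(5 + R) (X(R) = (R + (4 + 1))*(2*R) = (R + 5)*(2*R) = (5 + R)*(2*R) = 2*R*(5 + R))
-3*X(√(-4 + (-4*3 + (-2 + 2))))*(-14) = -6*√(-4 + (-4*3 + (-2 + 2)))*(5 + √(-4 + (-4*3 + (-2 + 2))))*(-14) = -6*√(-4 + (-12 + 0))*(5 + √(-4 + (-12 + 0)))*(-14) = -6*√(-4 - 12)*(5 + √(-4 - 12))*(-14) = -6*√(-16)*(5 + √(-16))*(-14) = -6*4*I*(5 + 4*I)*(-14) = -24*I*(5 + 4*I)*(-14) = 336*I*(5 + 4*I)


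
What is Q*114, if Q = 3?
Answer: 342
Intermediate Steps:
Q*114 = 3*114 = 342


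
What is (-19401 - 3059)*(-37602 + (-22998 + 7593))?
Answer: 1190537220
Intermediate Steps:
(-19401 - 3059)*(-37602 + (-22998 + 7593)) = -22460*(-37602 - 15405) = -22460*(-53007) = 1190537220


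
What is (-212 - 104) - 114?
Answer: -430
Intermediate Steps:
(-212 - 104) - 114 = -316 - 114 = -430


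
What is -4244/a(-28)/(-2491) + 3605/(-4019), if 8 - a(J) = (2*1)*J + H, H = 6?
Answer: -251893277/290328541 ≈ -0.86761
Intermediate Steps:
a(J) = 2 - 2*J (a(J) = 8 - ((2*1)*J + 6) = 8 - (2*J + 6) = 8 - (6 + 2*J) = 8 + (-6 - 2*J) = 2 - 2*J)
-4244/a(-28)/(-2491) + 3605/(-4019) = -4244/(2 - 2*(-28))/(-2491) + 3605/(-4019) = -4244/(2 + 56)*(-1/2491) + 3605*(-1/4019) = -4244/58*(-1/2491) - 3605/4019 = -4244*1/58*(-1/2491) - 3605/4019 = -2122/29*(-1/2491) - 3605/4019 = 2122/72239 - 3605/4019 = -251893277/290328541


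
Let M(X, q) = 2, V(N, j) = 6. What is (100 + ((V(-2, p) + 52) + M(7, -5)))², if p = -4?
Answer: 25600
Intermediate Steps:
(100 + ((V(-2, p) + 52) + M(7, -5)))² = (100 + ((6 + 52) + 2))² = (100 + (58 + 2))² = (100 + 60)² = 160² = 25600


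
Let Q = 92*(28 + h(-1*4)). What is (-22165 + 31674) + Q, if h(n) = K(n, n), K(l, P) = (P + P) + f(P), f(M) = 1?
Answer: 11441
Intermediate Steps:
K(l, P) = 1 + 2*P (K(l, P) = (P + P) + 1 = 2*P + 1 = 1 + 2*P)
h(n) = 1 + 2*n
Q = 1932 (Q = 92*(28 + (1 + 2*(-1*4))) = 92*(28 + (1 + 2*(-4))) = 92*(28 + (1 - 8)) = 92*(28 - 7) = 92*21 = 1932)
(-22165 + 31674) + Q = (-22165 + 31674) + 1932 = 9509 + 1932 = 11441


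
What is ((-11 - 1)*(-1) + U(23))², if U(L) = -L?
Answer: 121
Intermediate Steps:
((-11 - 1)*(-1) + U(23))² = ((-11 - 1)*(-1) - 1*23)² = (-12*(-1) - 23)² = (12 - 23)² = (-11)² = 121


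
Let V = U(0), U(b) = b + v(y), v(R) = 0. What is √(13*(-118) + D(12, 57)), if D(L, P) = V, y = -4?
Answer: I*√1534 ≈ 39.166*I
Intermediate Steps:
U(b) = b (U(b) = b + 0 = b)
V = 0
D(L, P) = 0
√(13*(-118) + D(12, 57)) = √(13*(-118) + 0) = √(-1534 + 0) = √(-1534) = I*√1534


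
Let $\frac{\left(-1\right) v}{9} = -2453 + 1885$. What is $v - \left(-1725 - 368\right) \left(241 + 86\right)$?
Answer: $689523$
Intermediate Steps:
$v = 5112$ ($v = - 9 \left(-2453 + 1885\right) = \left(-9\right) \left(-568\right) = 5112$)
$v - \left(-1725 - 368\right) \left(241 + 86\right) = 5112 - \left(-1725 - 368\right) \left(241 + 86\right) = 5112 - \left(-2093\right) 327 = 5112 - -684411 = 5112 + 684411 = 689523$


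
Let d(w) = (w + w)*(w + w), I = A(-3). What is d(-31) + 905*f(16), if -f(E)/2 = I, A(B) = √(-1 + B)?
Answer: 3844 - 3620*I ≈ 3844.0 - 3620.0*I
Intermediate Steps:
I = 2*I (I = √(-1 - 3) = √(-4) = 2*I ≈ 2.0*I)
f(E) = -4*I
d(w) = 4*w² (d(w) = (2*w)*(2*w) = 4*w²)
d(-31) + 905*f(16) = 4*(-31)² + 905*(-4*I) = 4*961 - 3620*I = 3844 - 3620*I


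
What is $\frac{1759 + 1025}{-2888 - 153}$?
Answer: $- \frac{2784}{3041} \approx -0.91549$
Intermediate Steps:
$\frac{1759 + 1025}{-2888 - 153} = \frac{2784}{-3041} = 2784 \left(- \frac{1}{3041}\right) = - \frac{2784}{3041}$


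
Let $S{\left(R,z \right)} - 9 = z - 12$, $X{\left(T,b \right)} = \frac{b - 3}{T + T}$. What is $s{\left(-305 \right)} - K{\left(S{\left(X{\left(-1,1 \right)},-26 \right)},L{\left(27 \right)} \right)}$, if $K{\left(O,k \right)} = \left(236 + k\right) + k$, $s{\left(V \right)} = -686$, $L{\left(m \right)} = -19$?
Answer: $-884$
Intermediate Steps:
$X{\left(T,b \right)} = \frac{-3 + b}{2 T}$
$S{\left(R,z \right)} = -3 + z$ ($S{\left(R,z \right)} = 9 + \left(z - 12\right) = 9 + \left(-12 + z\right) = -3 + z$)
$K{\left(O,k \right)} = 236 + 2 k$
$s{\left(-305 \right)} - K{\left(S{\left(X{\left(-1,1 \right)},-26 \right)},L{\left(27 \right)} \right)} = -686 - \left(236 + 2 \left(-19\right)\right) = -686 - \left(236 - 38\right) = -686 - 198 = -884$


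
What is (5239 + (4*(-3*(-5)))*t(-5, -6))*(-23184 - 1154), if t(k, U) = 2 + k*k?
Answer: -166934342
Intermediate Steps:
t(k, U) = 2 + k**2
(5239 + (4*(-3*(-5)))*t(-5, -6))*(-23184 - 1154) = (5239 + (4*(-3*(-5)))*(2 + (-5)**2))*(-23184 - 1154) = (5239 + (4*15)*(2 + 25))*(-24338) = (5239 + 60*27)*(-24338) = (5239 + 1620)*(-24338) = 6859*(-24338) = -166934342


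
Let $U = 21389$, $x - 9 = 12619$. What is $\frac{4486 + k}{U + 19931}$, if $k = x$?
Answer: $\frac{8557}{20660} \approx 0.41418$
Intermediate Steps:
$x = 12628$ ($x = 9 + 12619 = 12628$)
$k = 12628$
$\frac{4486 + k}{U + 19931} = \frac{4486 + 12628}{21389 + 19931} = \frac{17114}{41320} = 17114 \cdot \frac{1}{41320} = \frac{8557}{20660}$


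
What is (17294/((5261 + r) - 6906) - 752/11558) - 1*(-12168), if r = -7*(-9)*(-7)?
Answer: 73292220315/6027497 ≈ 12160.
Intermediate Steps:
r = -441 (r = 63*(-7) = -441)
(17294/((5261 + r) - 6906) - 752/11558) - 1*(-12168) = (17294/((5261 - 441) - 6906) - 752/11558) - 1*(-12168) = (17294/(4820 - 6906) - 752*1/11558) + 12168 = (17294/(-2086) - 376/5779) + 12168 = (17294*(-1/2086) - 376/5779) + 12168 = (-8647/1043 - 376/5779) + 12168 = -50363181/6027497 + 12168 = 73292220315/6027497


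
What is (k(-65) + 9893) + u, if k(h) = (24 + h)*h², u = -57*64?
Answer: -166980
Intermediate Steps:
u = -3648
k(h) = h²*(24 + h)
(k(-65) + 9893) + u = ((-65)²*(24 - 65) + 9893) - 3648 = (4225*(-41) + 9893) - 3648 = (-173225 + 9893) - 3648 = -163332 - 3648 = -166980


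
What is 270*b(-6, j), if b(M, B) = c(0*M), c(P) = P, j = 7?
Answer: 0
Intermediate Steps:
b(M, B) = 0 (b(M, B) = 0*M = 0)
270*b(-6, j) = 270*0 = 0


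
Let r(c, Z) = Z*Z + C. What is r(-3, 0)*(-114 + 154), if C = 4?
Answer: 160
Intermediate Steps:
r(c, Z) = 4 + Z² (r(c, Z) = Z*Z + 4 = Z² + 4 = 4 + Z²)
r(-3, 0)*(-114 + 154) = (4 + 0²)*(-114 + 154) = (4 + 0)*40 = 4*40 = 160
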